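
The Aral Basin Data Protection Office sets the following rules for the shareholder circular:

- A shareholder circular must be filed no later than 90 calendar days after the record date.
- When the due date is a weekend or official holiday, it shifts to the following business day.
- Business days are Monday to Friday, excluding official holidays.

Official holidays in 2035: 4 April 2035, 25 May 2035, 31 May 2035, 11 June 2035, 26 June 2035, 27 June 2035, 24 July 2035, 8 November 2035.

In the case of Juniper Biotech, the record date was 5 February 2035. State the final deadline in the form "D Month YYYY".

7 May 2035

From 5 February 2035, 90 calendar days later is 6 May 2035.
6 May 2035 is a Sunday, so it moves to the next business day, 7 May 2035 (Monday).
So the filing is due 7 May 2035.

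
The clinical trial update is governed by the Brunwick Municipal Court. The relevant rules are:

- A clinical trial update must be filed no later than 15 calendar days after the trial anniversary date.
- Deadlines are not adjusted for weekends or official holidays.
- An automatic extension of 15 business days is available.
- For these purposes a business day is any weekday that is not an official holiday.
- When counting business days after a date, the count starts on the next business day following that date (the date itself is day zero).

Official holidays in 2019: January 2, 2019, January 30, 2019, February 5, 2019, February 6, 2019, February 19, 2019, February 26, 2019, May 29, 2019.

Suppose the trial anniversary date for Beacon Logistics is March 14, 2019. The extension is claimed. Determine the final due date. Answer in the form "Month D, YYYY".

April 19, 2019

15 calendar days after March 14, 2019 is March 29, 2019.
No adjustment is made for weekends or holidays, so March 29, 2019 stands.
The 15-business-day extension runs from March 29, 2019 to April 19, 2019.
April 19, 2019 is a Friday; no weekend or holiday adjustment applies.
So the filing is due April 19, 2019.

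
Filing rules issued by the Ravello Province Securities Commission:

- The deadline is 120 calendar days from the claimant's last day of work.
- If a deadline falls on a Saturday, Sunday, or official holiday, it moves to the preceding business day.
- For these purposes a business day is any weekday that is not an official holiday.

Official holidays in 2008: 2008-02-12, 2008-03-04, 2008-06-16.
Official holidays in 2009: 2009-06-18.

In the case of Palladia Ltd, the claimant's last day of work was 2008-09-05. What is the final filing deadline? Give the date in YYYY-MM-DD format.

Adding 120 calendar days to 2008-09-05 gives 2009-01-03.
Because 2009-01-03 is a Saturday, the deadline becomes 2009-01-02 (Friday).
So the filing is due 2009-01-02.

2009-01-02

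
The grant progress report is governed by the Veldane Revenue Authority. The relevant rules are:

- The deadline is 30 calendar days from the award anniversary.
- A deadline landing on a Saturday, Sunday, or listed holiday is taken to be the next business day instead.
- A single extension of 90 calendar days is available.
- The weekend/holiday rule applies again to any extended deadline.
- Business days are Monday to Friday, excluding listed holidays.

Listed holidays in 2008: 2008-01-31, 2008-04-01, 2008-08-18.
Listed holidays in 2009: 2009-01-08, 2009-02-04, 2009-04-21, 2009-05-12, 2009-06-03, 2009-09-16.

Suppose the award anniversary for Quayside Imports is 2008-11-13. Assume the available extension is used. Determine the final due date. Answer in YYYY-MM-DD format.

Trigger date 2008-11-13 + 30 calendar days = 2008-12-13.
2008-12-13 is a Saturday, so it moves to the next business day, 2008-12-15 (Monday).
Applying the 90-calendar-day extension: 2008-12-15 + 90 days = 2009-03-15.
Because 2009-03-15 is a Sunday, the deadline becomes 2009-03-16 (Monday).
So the filing is due 2009-03-16.

2009-03-16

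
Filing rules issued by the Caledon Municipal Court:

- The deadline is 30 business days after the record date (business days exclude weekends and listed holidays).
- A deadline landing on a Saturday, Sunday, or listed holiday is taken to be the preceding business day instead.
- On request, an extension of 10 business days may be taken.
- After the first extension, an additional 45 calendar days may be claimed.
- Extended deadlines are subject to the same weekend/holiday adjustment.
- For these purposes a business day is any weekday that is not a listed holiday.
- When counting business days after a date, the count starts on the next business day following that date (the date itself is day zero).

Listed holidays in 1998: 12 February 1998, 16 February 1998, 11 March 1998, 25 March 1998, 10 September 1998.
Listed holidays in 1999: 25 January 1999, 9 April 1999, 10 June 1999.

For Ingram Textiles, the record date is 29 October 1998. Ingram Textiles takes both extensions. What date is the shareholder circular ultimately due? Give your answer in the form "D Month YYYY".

30 business days after 29 October 1998, excluding weekends and holidays, is 10 December 1998.
10 December 1998 (Thursday) is already a business day.
Applying the 10-business-day extension: 10 business days after 10 December 1998 is 24 December 1998.
24 December 1998 (Thursday) is already a business day.
Add the 45 calendar-day extension to 24 December 1998: 7 February 1999.
7 February 1999 falls on a Sunday. Rolling to the preceding business day gives 5 February 1999, a Friday.
Deadline: 5 February 1999.

5 February 1999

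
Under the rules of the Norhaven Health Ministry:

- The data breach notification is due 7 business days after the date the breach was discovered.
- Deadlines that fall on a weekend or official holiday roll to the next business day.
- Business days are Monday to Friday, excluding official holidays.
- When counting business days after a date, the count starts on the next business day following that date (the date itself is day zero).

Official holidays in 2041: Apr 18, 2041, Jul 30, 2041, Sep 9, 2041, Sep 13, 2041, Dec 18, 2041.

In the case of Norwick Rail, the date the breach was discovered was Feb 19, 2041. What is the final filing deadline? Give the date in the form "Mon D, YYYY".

Feb 28, 2041

Counting 7 business days after Feb 19, 2041 (skipping weekends and listed holidays) reaches Feb 28, 2041.
Feb 28, 2041 (Thursday) is already a business day.
The final due date is Feb 28, 2041.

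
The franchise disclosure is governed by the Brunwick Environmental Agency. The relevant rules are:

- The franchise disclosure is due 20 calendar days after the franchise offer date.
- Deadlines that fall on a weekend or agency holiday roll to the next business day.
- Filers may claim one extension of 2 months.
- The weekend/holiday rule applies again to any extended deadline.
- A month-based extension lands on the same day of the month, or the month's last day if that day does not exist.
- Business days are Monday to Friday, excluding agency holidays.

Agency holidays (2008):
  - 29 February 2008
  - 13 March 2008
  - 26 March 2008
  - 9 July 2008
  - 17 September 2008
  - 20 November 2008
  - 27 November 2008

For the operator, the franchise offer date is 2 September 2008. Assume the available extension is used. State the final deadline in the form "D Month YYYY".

24 November 2008

Trigger date 2 September 2008 + 20 calendar days = 22 September 2008.
22 September 2008 falls on a Monday, which is a business day, so no adjustment is needed.
The 2 months extension carries 22 September 2008 to 22 November 2008.
22 November 2008 is a Saturday; the next business day is 24 November 2008 (Monday).
Final deadline: 24 November 2008.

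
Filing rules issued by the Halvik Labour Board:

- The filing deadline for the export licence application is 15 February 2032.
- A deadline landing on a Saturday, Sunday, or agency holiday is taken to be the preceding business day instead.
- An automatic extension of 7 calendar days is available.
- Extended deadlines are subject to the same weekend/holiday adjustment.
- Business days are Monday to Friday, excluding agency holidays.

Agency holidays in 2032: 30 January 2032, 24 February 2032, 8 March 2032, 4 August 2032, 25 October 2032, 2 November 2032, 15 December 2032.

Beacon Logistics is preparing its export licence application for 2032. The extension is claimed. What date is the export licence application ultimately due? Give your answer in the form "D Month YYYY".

Start from the fixed due date, 15 February 2032.
Because 15 February 2032 is a Sunday, the deadline becomes 13 February 2032 (Friday).
Add the 7 calendar-day extension to 13 February 2032: 20 February 2032.
Since 20 February 2032 is a Friday and not a holiday, the date is unchanged.
So the filing is due 20 February 2032.

20 February 2032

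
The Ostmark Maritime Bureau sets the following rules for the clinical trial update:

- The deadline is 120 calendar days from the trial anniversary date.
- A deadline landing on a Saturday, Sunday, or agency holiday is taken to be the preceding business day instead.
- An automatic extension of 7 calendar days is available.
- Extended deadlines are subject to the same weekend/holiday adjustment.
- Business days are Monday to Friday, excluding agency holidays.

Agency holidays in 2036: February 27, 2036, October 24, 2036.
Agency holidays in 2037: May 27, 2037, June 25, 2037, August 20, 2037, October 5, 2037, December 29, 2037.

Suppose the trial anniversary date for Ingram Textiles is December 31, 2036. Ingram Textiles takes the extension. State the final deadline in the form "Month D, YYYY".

May 7, 2037

Adding 120 calendar days to December 31, 2036 gives April 30, 2037.
Since April 30, 2037 is a Thursday and not a holiday, the date is unchanged.
Add the 7 calendar-day extension to April 30, 2037: May 7, 2037.
May 7, 2037 (Thursday) is already a business day.
The final due date is May 7, 2037.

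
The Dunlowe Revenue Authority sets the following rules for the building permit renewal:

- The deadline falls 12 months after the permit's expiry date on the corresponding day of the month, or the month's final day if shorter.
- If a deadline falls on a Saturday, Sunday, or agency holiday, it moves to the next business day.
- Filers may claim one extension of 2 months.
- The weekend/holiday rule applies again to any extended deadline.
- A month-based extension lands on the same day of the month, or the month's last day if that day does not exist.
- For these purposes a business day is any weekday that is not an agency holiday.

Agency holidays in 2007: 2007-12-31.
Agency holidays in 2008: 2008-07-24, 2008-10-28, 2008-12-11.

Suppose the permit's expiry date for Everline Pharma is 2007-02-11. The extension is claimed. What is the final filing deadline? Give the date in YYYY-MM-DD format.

12 months from 2007-02-11 is 2008-02-11.
2008-02-11 is a Monday and not a listed holiday, so it stands.
Applying the 2 months extension: 2 months after 2008-02-11 is 2008-04-11.
2008-04-11 (Friday) is already a business day.
Final deadline: 2008-04-11.

2008-04-11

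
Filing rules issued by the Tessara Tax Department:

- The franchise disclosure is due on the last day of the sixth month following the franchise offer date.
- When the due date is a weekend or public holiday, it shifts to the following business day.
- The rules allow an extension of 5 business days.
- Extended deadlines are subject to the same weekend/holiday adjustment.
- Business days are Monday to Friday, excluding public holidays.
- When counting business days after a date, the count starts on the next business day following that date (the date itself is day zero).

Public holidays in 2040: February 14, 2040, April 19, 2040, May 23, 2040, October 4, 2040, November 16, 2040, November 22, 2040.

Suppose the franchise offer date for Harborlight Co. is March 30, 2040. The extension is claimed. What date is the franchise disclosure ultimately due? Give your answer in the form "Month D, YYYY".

October 9, 2040

6 months after March 30, 2040 falls in September 2040; the last day of that month is September 30, 2040.
September 30, 2040 is a Sunday; the next business day is October 1, 2040 (Monday).
The 5-business-day extension runs from October 1, 2040 to October 9, 2040.
Since October 9, 2040 is a Tuesday and not a holiday, the date is unchanged.
Deadline: October 9, 2040.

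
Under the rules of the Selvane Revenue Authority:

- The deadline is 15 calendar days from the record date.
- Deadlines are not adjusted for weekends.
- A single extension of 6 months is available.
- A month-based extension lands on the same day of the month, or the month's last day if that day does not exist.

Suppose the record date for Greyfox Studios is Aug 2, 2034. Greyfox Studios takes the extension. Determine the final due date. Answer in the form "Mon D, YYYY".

Trigger date Aug 2, 2034 + 15 calendar days = Aug 17, 2034.
Aug 17, 2034 falls on a Thursday. The rules make no weekend/holiday allowance, so it remains Aug 17, 2034.
Applying the 6 months extension: 6 months after Aug 17, 2034 is Feb 17, 2035.
Feb 17, 2035 is a Saturday; no weekend or holiday adjustment applies.
Deadline: Feb 17, 2035.

Feb 17, 2035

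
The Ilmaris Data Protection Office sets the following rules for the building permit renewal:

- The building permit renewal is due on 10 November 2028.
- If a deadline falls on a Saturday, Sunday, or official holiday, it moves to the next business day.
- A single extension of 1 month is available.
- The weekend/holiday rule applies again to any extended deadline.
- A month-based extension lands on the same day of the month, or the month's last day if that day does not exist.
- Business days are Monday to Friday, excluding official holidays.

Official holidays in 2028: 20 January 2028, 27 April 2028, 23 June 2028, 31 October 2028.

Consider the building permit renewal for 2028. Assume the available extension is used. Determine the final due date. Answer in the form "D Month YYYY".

The stated deadline is 10 November 2028.
10 November 2028 is a Friday and not a listed holiday, so it stands.
Applying the 1 month extension: 1 month after 10 November 2028 is 10 December 2028.
10 December 2028 falls on a Sunday. Rolling to the next business day gives 11 December 2028, a Monday.
Final deadline: 11 December 2028.

11 December 2028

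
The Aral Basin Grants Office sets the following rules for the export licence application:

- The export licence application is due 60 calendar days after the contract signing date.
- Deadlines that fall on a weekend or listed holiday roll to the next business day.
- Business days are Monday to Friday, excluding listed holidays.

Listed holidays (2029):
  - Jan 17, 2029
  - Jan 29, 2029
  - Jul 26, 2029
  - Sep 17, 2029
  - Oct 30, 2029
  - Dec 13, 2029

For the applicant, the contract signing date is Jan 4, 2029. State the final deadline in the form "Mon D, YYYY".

Mar 5, 2029

60 calendar days after Jan 4, 2029 is Mar 5, 2029.
Mar 5, 2029 (Monday) is already a business day.
The final due date is Mar 5, 2029.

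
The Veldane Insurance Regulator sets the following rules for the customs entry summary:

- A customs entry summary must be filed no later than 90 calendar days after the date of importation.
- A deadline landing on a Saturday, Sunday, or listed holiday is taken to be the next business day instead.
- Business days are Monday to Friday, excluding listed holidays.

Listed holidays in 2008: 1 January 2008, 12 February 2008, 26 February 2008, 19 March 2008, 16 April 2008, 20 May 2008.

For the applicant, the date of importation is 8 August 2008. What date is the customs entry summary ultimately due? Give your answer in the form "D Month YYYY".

90 calendar days after 8 August 2008 is 6 November 2008.
6 November 2008 (Thursday) is already a business day.
So the filing is due 6 November 2008.

6 November 2008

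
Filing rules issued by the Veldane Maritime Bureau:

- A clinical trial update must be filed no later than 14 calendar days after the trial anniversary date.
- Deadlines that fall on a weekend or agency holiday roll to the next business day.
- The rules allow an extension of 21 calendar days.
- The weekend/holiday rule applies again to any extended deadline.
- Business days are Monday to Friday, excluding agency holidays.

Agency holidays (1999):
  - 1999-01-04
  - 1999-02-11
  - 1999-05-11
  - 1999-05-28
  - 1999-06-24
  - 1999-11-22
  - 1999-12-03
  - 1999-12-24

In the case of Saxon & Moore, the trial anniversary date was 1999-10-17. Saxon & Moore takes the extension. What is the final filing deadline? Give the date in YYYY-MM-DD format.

1999-11-23

From 1999-10-17, 14 calendar days later is 1999-10-31.
1999-10-31 is a Sunday, so it moves to the next business day, 1999-11-01 (Monday).
Applying the 21-calendar-day extension: 1999-11-01 + 21 days = 1999-11-22.
1999-11-22 falls on a listed holiday. Rolling to the next business day gives 1999-11-23, a Tuesday.
Deadline: 1999-11-23.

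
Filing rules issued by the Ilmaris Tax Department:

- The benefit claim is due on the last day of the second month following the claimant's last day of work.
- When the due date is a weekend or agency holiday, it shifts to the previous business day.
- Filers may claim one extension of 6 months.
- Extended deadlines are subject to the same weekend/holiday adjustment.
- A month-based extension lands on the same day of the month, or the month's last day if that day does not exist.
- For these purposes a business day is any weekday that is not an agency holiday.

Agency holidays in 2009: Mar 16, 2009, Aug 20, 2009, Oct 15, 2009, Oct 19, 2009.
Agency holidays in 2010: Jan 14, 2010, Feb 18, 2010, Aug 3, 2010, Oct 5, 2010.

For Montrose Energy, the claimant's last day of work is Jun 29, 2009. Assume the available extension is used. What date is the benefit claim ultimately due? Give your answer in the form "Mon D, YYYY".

Feb 26, 2010

The second month after Jun 29, 2009 is August 2009, whose last day is Aug 31, 2009.
Aug 31, 2009 is a Monday and not a listed holiday, so it stands.
The 6 months extension carries Aug 31, 2009 to Feb 28, 2010 (day 31 does not exist in February, so the month's last day is used).
Feb 28, 2010 is a Sunday, so it moves to the preceding business day, Feb 26, 2010 (Friday).
The final due date is Feb 26, 2010.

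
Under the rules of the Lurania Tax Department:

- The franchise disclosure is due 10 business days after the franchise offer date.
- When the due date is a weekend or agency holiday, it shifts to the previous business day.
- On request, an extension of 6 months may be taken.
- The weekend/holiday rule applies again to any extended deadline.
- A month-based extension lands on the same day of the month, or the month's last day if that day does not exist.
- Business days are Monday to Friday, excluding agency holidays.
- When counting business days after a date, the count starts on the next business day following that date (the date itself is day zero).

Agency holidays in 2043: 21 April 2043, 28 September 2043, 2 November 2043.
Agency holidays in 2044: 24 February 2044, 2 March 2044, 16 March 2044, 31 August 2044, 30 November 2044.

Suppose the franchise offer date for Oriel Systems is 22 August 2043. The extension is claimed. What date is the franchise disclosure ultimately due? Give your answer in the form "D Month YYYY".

4 March 2044

Counting 10 business days after 22 August 2043 (skipping weekends and listed holidays) reaches 4 September 2043.
Since 4 September 2043 is a Friday and not a holiday, the date is unchanged.
Applying the 6 months extension: 6 months after 4 September 2043 is 4 March 2044.
Since 4 March 2044 is a Friday and not a holiday, the date is unchanged.
So the filing is due 4 March 2044.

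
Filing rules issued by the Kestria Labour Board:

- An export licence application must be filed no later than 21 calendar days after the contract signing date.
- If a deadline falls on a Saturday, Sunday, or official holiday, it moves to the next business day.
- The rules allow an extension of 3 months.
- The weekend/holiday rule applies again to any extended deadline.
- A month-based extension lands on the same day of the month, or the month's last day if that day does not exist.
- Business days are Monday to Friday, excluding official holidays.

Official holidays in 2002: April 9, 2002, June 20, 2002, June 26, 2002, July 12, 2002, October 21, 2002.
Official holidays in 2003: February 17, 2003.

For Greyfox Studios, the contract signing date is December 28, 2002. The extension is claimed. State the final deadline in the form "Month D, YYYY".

Adding 21 calendar days to December 28, 2002 gives January 18, 2003.
Because January 18, 2003 is a Saturday, the deadline becomes January 20, 2003 (Monday).
Applying the 3 months extension: 3 months after January 20, 2003 is April 20, 2003.
April 20, 2003 is a Sunday; the next business day is April 21, 2003 (Monday).
So the filing is due April 21, 2003.

April 21, 2003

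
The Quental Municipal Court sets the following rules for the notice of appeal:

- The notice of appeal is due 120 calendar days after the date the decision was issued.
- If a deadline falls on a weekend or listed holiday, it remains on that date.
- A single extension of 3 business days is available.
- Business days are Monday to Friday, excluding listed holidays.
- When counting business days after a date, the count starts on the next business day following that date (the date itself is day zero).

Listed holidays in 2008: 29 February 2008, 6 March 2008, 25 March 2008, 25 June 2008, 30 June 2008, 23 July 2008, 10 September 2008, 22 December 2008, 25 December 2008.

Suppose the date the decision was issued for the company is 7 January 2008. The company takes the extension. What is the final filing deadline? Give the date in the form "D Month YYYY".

9 May 2008

Trigger date 7 January 2008 + 120 calendar days = 6 May 2008.
No adjustment is made for weekends or holidays, so 6 May 2008 stands.
Applying the 3-business-day extension: 3 business days after 6 May 2008 is 9 May 2008.
9 May 2008 falls on a Friday. The rules make no weekend/holiday allowance, so it remains 9 May 2008.
So the filing is due 9 May 2008.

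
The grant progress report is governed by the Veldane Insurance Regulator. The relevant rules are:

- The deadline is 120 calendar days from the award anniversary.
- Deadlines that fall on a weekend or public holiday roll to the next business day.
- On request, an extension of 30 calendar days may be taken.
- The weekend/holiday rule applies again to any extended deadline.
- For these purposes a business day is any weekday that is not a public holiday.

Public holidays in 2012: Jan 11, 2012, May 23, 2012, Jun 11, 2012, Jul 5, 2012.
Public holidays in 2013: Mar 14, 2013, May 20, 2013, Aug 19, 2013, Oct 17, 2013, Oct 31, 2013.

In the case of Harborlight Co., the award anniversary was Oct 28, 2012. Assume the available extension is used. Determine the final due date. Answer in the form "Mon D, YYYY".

From Oct 28, 2012, 120 calendar days later is Feb 25, 2013.
Feb 25, 2013 is a Monday and not a listed holiday, so it stands.
Applying the 30-calendar-day extension: Feb 25, 2013 + 30 days = Mar 27, 2013.
Mar 27, 2013 falls on a Wednesday, which is a business day, so no adjustment is needed.
Deadline: Mar 27, 2013.

Mar 27, 2013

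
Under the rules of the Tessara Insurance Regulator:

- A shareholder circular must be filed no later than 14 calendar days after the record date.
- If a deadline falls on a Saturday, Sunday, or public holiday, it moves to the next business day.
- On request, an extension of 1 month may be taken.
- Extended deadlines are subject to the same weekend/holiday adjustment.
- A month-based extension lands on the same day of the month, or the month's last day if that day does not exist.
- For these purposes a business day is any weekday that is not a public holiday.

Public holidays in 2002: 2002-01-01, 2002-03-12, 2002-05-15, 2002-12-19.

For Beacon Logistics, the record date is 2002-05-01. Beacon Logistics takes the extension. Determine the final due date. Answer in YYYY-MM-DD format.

2002-06-17

14 calendar days after 2002-05-01 is 2002-05-15.
2002-05-15 falls on a listed holiday. Rolling to the next business day gives 2002-05-16, a Thursday.
Applying the 1 month extension: 1 month after 2002-05-16 is 2002-06-16.
2002-06-16 falls on a Sunday. Rolling to the next business day gives 2002-06-17, a Monday.
Deadline: 2002-06-17.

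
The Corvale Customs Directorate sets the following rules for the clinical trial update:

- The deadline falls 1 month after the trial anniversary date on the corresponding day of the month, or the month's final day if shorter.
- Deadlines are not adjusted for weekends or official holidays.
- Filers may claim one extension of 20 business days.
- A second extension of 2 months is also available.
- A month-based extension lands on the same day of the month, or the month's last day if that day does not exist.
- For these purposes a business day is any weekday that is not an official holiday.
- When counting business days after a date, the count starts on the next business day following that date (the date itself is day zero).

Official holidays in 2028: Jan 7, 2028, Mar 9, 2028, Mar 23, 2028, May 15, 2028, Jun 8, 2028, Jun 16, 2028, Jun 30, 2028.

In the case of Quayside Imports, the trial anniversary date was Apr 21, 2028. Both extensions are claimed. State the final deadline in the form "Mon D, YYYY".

Aug 20, 2028

Moving 1 month forward from Apr 21, 2028 on the corresponding day gives May 21, 2028.
No adjustment is made for weekends or holidays, so May 21, 2028 stands.
The 20-business-day extension runs from May 21, 2028 to Jun 20, 2028.
Jun 20, 2028 is a Tuesday; no weekend or holiday adjustment applies.
Applying the 2 months extension: 2 months after Jun 20, 2028 is Aug 20, 2028.
Aug 20, 2028 falls on a Sunday. The rules make no weekend/holiday allowance, so it remains Aug 20, 2028.
So the filing is due Aug 20, 2028.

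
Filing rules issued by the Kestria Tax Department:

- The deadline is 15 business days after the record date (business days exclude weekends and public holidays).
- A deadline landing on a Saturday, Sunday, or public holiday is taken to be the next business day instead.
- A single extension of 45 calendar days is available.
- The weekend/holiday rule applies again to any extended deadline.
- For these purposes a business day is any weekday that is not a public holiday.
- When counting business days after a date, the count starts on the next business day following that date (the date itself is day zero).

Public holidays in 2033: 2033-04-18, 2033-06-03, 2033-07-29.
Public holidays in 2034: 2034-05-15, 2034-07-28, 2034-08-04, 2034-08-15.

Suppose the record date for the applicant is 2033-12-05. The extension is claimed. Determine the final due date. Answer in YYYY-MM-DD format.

Starting the day after 2033-12-05 and counting 15 business days lands on 2033-12-26.
2033-12-26 falls on a Monday, which is a business day, so no adjustment is needed.
The 45-calendar-day extension moves the deadline from 2033-12-26 to 2034-02-09.
2034-02-09 (Thursday) is already a business day.
The final due date is 2034-02-09.

2034-02-09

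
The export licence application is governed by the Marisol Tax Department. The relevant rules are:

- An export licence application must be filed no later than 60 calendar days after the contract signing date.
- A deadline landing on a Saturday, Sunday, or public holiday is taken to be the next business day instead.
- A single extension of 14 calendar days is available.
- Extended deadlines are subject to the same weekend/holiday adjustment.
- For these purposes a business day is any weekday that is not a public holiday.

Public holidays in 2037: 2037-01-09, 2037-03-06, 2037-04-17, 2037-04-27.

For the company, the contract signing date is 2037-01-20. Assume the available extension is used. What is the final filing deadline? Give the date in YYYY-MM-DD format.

From 2037-01-20, 60 calendar days later is 2037-03-21.
2037-03-21 falls on a Saturday. Rolling to the next business day gives 2037-03-23, a Monday.
Add the 14 calendar-day extension to 2037-03-23: 2037-04-06.
2037-04-06 is a Monday and not a listed holiday, so it stands.
Deadline: 2037-04-06.

2037-04-06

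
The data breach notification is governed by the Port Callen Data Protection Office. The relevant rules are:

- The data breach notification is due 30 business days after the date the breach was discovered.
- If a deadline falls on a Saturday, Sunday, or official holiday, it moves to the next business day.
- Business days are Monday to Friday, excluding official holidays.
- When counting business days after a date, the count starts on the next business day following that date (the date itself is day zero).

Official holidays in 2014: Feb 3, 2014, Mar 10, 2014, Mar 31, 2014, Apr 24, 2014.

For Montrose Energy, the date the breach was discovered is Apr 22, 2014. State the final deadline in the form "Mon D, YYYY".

Jun 4, 2014

Counting 30 business days after Apr 22, 2014 (skipping weekends and listed holidays) reaches Jun 4, 2014.
Jun 4, 2014 (Wednesday) is already a business day.
So the filing is due Jun 4, 2014.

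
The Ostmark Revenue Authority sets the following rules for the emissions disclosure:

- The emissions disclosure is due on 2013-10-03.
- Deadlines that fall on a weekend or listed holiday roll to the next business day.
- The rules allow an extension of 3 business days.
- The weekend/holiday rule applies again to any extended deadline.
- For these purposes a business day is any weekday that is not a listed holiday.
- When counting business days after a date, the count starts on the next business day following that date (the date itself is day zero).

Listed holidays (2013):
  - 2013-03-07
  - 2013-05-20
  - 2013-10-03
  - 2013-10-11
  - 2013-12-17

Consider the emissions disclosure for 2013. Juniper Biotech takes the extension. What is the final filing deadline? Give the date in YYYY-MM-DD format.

The stated deadline is 2013-10-03.
2013-10-03 is a listed holiday, so it moves to the next business day, 2013-10-04 (Friday).
Counting 3 further business days from 2013-10-04 reaches 2013-10-09.
2013-10-09 falls on a Wednesday, which is a business day, so no adjustment is needed.
Final deadline: 2013-10-09.

2013-10-09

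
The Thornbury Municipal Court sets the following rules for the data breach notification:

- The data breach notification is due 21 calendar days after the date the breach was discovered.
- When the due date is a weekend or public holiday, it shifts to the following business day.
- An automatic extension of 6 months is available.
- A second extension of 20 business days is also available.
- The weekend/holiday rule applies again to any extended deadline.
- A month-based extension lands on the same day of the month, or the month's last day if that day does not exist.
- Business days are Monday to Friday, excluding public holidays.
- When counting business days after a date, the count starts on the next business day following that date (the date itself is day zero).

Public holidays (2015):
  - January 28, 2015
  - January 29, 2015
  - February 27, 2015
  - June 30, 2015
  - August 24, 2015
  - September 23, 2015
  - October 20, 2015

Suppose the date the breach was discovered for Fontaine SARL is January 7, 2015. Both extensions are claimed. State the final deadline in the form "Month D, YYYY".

August 28, 2015

21 calendar days after January 7, 2015 is January 28, 2015.
Because January 28, 2015 is a listed holiday, the deadline becomes January 30, 2015 (Friday).
Add 6 months to January 30, 2015: July 30, 2015.
July 30, 2015 falls on a Thursday, which is a business day, so no adjustment is needed.
Counting 20 further business days from July 30, 2015 reaches August 28, 2015.
August 28, 2015 (Friday) is already a business day.
Deadline: August 28, 2015.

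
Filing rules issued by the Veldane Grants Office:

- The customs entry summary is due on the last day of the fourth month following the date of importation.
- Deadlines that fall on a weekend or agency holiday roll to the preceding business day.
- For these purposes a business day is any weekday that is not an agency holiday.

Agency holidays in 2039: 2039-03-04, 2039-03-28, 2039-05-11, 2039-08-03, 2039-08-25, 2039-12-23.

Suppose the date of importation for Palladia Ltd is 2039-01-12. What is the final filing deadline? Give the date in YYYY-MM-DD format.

4 months after 2039-01-12 is May 2039; that month ends on 2039-05-31.
2039-05-31 falls on a Tuesday, which is a business day, so no adjustment is needed.
The final due date is 2039-05-31.

2039-05-31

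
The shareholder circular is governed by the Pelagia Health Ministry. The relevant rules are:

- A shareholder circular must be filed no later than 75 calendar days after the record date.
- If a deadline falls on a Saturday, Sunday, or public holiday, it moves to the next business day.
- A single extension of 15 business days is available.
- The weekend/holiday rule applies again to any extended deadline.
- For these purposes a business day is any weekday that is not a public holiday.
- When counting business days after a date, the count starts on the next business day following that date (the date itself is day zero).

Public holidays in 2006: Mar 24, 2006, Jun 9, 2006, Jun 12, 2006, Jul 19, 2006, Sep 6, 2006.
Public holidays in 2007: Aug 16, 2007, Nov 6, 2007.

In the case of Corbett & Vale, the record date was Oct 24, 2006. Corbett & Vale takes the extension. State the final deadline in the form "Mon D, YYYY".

Jan 29, 2007

75 calendar days after Oct 24, 2006 is Jan 7, 2007.
Jan 7, 2007 is a Sunday; the next business day is Jan 8, 2007 (Monday).
Counting 15 further business days from Jan 8, 2007 reaches Jan 29, 2007.
Jan 29, 2007 (Monday) is already a business day.
Deadline: Jan 29, 2007.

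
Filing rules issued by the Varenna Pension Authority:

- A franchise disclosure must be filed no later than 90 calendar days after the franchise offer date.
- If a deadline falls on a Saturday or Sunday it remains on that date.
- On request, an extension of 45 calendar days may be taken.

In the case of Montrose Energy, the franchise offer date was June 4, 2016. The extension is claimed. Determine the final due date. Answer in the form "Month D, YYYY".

October 17, 2016

90 calendar days after June 4, 2016 is September 2, 2016.
September 2, 2016 falls on a Friday. The rules make no weekend/holiday allowance, so it remains September 2, 2016.
Add the 45 calendar-day extension to September 2, 2016: October 17, 2016.
October 17, 2016 is a Monday; no weekend or holiday adjustment applies.
Deadline: October 17, 2016.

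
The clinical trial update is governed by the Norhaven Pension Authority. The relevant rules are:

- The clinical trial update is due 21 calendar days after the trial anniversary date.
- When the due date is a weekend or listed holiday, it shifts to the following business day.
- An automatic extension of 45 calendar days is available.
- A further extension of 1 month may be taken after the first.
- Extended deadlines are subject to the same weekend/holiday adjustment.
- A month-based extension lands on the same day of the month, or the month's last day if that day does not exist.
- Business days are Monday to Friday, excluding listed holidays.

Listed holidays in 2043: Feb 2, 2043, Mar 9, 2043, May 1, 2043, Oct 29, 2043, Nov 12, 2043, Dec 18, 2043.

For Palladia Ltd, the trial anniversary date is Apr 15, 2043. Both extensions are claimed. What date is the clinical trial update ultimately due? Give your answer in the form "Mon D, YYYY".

Jul 22, 2043

21 calendar days after Apr 15, 2043 is May 6, 2043.
May 6, 2043 is a Wednesday and not a listed holiday, so it stands.
Applying the 45-calendar-day extension: May 6, 2043 + 45 days = Jun 20, 2043.
Because Jun 20, 2043 is a Saturday, the deadline becomes Jun 22, 2043 (Monday).
Add 1 month to Jun 22, 2043: Jul 22, 2043.
Since Jul 22, 2043 is a Wednesday and not a holiday, the date is unchanged.
The final due date is Jul 22, 2043.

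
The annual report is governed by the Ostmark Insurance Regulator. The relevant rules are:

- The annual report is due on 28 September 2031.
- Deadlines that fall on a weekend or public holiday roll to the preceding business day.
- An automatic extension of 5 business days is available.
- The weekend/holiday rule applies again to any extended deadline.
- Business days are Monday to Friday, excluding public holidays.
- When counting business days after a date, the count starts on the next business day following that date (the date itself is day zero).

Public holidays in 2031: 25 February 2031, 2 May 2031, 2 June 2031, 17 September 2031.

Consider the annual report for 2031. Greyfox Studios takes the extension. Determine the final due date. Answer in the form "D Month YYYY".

3 October 2031

The stated deadline is 28 September 2031.
Because 28 September 2031 is a Sunday, the deadline becomes 26 September 2031 (Friday).
Applying the 5-business-day extension: 5 business days after 26 September 2031 is 3 October 2031.
3 October 2031 is a Friday and not a listed holiday, so it stands.
The final due date is 3 October 2031.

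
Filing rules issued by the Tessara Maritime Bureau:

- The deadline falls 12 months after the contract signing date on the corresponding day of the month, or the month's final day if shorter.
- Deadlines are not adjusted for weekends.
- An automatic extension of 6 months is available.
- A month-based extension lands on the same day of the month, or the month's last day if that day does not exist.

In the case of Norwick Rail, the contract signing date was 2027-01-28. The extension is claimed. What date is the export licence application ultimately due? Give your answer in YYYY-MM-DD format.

2028-07-28

Moving 12 months forward from 2027-01-28 on the corresponding day gives 2028-01-28.
2028-01-28 is a Friday; no weekend or holiday adjustment applies.
Applying the 6 months extension: 6 months after 2028-01-28 is 2028-07-28.
2028-07-28 falls on a Friday. The rules make no weekend/holiday allowance, so it remains 2028-07-28.
Deadline: 2028-07-28.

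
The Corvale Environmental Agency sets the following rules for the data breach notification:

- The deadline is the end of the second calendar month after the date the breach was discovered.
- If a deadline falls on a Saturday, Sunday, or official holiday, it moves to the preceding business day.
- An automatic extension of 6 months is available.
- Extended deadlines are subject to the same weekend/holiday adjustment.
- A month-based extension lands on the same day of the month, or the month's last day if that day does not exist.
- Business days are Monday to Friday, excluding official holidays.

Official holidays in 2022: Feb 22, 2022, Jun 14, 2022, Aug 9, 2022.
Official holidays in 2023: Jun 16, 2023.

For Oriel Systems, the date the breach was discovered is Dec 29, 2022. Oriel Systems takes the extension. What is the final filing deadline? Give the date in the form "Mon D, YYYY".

Aug 28, 2023

The second month after Dec 29, 2022 is February 2023, whose last day is Feb 28, 2023.
Feb 28, 2023 (Tuesday) is already a business day.
Add 6 months to Feb 28, 2023: Aug 28, 2023.
Since Aug 28, 2023 is a Monday and not a holiday, the date is unchanged.
Deadline: Aug 28, 2023.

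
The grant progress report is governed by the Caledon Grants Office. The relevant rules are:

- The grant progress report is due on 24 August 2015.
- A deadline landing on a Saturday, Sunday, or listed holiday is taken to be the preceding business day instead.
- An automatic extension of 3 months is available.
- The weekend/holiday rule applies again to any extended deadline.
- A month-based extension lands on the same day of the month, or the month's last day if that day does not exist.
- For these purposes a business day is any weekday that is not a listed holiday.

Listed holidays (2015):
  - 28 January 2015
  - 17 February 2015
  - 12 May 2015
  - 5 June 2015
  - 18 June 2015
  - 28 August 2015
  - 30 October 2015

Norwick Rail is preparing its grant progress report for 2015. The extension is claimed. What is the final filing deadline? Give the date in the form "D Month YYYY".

24 November 2015

The statutory due date is 24 August 2015.
Since 24 August 2015 is a Monday and not a holiday, the date is unchanged.
Applying the 3 months extension: 3 months after 24 August 2015 is 24 November 2015.
24 November 2015 falls on a Tuesday, which is a business day, so no adjustment is needed.
So the filing is due 24 November 2015.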